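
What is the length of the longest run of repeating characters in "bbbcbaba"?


Input: "bbbcbaba"
Scanning for longest run:
  Position 1 ('b'): continues run of 'b', length=2
  Position 2 ('b'): continues run of 'b', length=3
  Position 3 ('c'): new char, reset run to 1
  Position 4 ('b'): new char, reset run to 1
  Position 5 ('a'): new char, reset run to 1
  Position 6 ('b'): new char, reset run to 1
  Position 7 ('a'): new char, reset run to 1
Longest run: 'b' with length 3

3


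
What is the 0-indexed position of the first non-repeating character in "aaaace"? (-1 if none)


Input: aaaace
Character frequencies:
  'a': 4
  'c': 1
  'e': 1
Scanning left to right for freq == 1:
  Position 0 ('a'): freq=4, skip
  Position 1 ('a'): freq=4, skip
  Position 2 ('a'): freq=4, skip
  Position 3 ('a'): freq=4, skip
  Position 4 ('c'): unique! => answer = 4

4


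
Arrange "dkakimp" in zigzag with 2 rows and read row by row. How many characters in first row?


Zigzag "dkakimp" into 2 rows:
Placing characters:
  'd' => row 0
  'k' => row 1
  'a' => row 0
  'k' => row 1
  'i' => row 0
  'm' => row 1
  'p' => row 0
Rows:
  Row 0: "daip"
  Row 1: "kkm"
First row length: 4

4


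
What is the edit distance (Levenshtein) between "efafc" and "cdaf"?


Computing edit distance: "efafc" -> "cdaf"
DP table:
           c    d    a    f
      0    1    2    3    4
  e   1    1    2    3    4
  f   2    2    2    3    3
  a   3    3    3    2    3
  f   4    4    4    3    2
  c   5    4    5    4    3
Edit distance = dp[5][4] = 3

3


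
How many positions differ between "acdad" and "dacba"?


Comparing "acdad" and "dacba" position by position:
  Position 0: 'a' vs 'd' => DIFFER
  Position 1: 'c' vs 'a' => DIFFER
  Position 2: 'd' vs 'c' => DIFFER
  Position 3: 'a' vs 'b' => DIFFER
  Position 4: 'd' vs 'a' => DIFFER
Positions that differ: 5

5


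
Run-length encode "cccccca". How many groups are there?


Input: cccccca
Scanning for consecutive runs:
  Group 1: 'c' x 6 (positions 0-5)
  Group 2: 'a' x 1 (positions 6-6)
Total groups: 2

2


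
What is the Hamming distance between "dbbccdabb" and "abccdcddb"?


Comparing "dbbccdabb" and "abccdcddb" position by position:
  Position 0: 'd' vs 'a' => differ
  Position 1: 'b' vs 'b' => same
  Position 2: 'b' vs 'c' => differ
  Position 3: 'c' vs 'c' => same
  Position 4: 'c' vs 'd' => differ
  Position 5: 'd' vs 'c' => differ
  Position 6: 'a' vs 'd' => differ
  Position 7: 'b' vs 'd' => differ
  Position 8: 'b' vs 'b' => same
Total differences (Hamming distance): 6

6


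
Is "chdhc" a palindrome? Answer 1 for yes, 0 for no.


Input: chdhc
Reversed: chdhc
  Compare pos 0 ('c') with pos 4 ('c'): match
  Compare pos 1 ('h') with pos 3 ('h'): match
Result: palindrome

1


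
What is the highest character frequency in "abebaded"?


Input: abebaded
Character counts:
  'a': 2
  'b': 2
  'd': 2
  'e': 2
Maximum frequency: 2

2


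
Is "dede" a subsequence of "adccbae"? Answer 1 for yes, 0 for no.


Check if "dede" is a subsequence of "adccbae"
Greedy scan:
  Position 0 ('a'): no match needed
  Position 1 ('d'): matches sub[0] = 'd'
  Position 2 ('c'): no match needed
  Position 3 ('c'): no match needed
  Position 4 ('b'): no match needed
  Position 5 ('a'): no match needed
  Position 6 ('e'): matches sub[1] = 'e'
Only matched 2/4 characters => not a subsequence

0


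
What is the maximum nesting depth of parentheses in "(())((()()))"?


Input: "(())((()()))"
Tracking depth:
  Position 0 '(': depth becomes 1
  Position 1 '(': depth becomes 2
  Position 2 ')': depth becomes 1
  Position 3 ')': depth becomes 0
  Position 4 '(': depth becomes 1
  Position 5 '(': depth becomes 2
  Position 6 '(': depth becomes 3
  Position 7 ')': depth becomes 2
  Position 8 '(': depth becomes 3
  Position 9 ')': depth becomes 2
  Position 10 ')': depth becomes 1
  Position 11 ')': depth becomes 0
Maximum depth reached: 3

3


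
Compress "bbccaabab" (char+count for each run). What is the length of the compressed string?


Input: bbccaabab
Runs:
  'b' x 2 => "b2"
  'c' x 2 => "c2"
  'a' x 2 => "a2"
  'b' x 1 => "b1"
  'a' x 1 => "a1"
  'b' x 1 => "b1"
Compressed: "b2c2a2b1a1b1"
Compressed length: 12

12


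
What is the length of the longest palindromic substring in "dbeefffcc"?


Input: "dbeefffcc"
Checking substrings for palindromes:
  [4:7] "fff" (len 3) => palindrome
  [2:4] "ee" (len 2) => palindrome
  [4:6] "ff" (len 2) => palindrome
  [5:7] "ff" (len 2) => palindrome
  [7:9] "cc" (len 2) => palindrome
Longest palindromic substring: "fff" with length 3

3


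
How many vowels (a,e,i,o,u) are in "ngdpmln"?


Input: ngdpmln
Checking each character:
  'n' at position 0: consonant
  'g' at position 1: consonant
  'd' at position 2: consonant
  'p' at position 3: consonant
  'm' at position 4: consonant
  'l' at position 5: consonant
  'n' at position 6: consonant
Total vowels: 0

0


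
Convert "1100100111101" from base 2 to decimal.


Input: "1100100111101" in base 2
Positional expansion:
  Digit '1' (value 1) x 2^12 = 4096
  Digit '1' (value 1) x 2^11 = 2048
  Digit '0' (value 0) x 2^10 = 0
  Digit '0' (value 0) x 2^9 = 0
  Digit '1' (value 1) x 2^8 = 256
  Digit '0' (value 0) x 2^7 = 0
  Digit '0' (value 0) x 2^6 = 0
  Digit '1' (value 1) x 2^5 = 32
  Digit '1' (value 1) x 2^4 = 16
  Digit '1' (value 1) x 2^3 = 8
  Digit '1' (value 1) x 2^2 = 4
  Digit '0' (value 0) x 2^1 = 0
  Digit '1' (value 1) x 2^0 = 1
Sum = 6461

6461


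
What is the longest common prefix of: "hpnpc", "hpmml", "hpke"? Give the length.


Words: hpnpc, hpmml, hpke
  Position 0: all 'h' => match
  Position 1: all 'p' => match
  Position 2: ('n', 'm', 'k') => mismatch, stop
LCP = "hp" (length 2)

2


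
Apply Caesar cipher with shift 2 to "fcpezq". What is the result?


Caesar cipher: shift "fcpezq" by 2
  'f' (pos 5) + 2 = pos 7 = 'h'
  'c' (pos 2) + 2 = pos 4 = 'e'
  'p' (pos 15) + 2 = pos 17 = 'r'
  'e' (pos 4) + 2 = pos 6 = 'g'
  'z' (pos 25) + 2 = pos 1 = 'b'
  'q' (pos 16) + 2 = pos 18 = 's'
Result: hergbs

hergbs


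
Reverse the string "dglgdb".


Input: dglgdb
Reading characters right to left:
  Position 5: 'b'
  Position 4: 'd'
  Position 3: 'g'
  Position 2: 'l'
  Position 1: 'g'
  Position 0: 'd'
Reversed: bdglgd

bdglgd


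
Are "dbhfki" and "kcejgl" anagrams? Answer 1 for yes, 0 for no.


Strings: "dbhfki", "kcejgl"
Sorted first:  bdfhik
Sorted second: cegjkl
Differ at position 0: 'b' vs 'c' => not anagrams

0


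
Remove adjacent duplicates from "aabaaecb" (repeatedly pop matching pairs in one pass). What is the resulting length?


Input: aabaaecb
Stack-based adjacent duplicate removal:
  Read 'a': push. Stack: a
  Read 'a': matches stack top 'a' => pop. Stack: (empty)
  Read 'b': push. Stack: b
  Read 'a': push. Stack: ba
  Read 'a': matches stack top 'a' => pop. Stack: b
  Read 'e': push. Stack: be
  Read 'c': push. Stack: bec
  Read 'b': push. Stack: becb
Final stack: "becb" (length 4)

4


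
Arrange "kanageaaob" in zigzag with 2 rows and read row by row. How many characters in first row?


Zigzag "kanageaaob" into 2 rows:
Placing characters:
  'k' => row 0
  'a' => row 1
  'n' => row 0
  'a' => row 1
  'g' => row 0
  'e' => row 1
  'a' => row 0
  'a' => row 1
  'o' => row 0
  'b' => row 1
Rows:
  Row 0: "kngao"
  Row 1: "aaeab"
First row length: 5

5


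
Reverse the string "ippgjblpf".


Input: ippgjblpf
Reading characters right to left:
  Position 8: 'f'
  Position 7: 'p'
  Position 6: 'l'
  Position 5: 'b'
  Position 4: 'j'
  Position 3: 'g'
  Position 2: 'p'
  Position 1: 'p'
  Position 0: 'i'
Reversed: fplbjgppi

fplbjgppi


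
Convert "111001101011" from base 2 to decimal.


Input: "111001101011" in base 2
Positional expansion:
  Digit '1' (value 1) x 2^11 = 2048
  Digit '1' (value 1) x 2^10 = 1024
  Digit '1' (value 1) x 2^9 = 512
  Digit '0' (value 0) x 2^8 = 0
  Digit '0' (value 0) x 2^7 = 0
  Digit '1' (value 1) x 2^6 = 64
  Digit '1' (value 1) x 2^5 = 32
  Digit '0' (value 0) x 2^4 = 0
  Digit '1' (value 1) x 2^3 = 8
  Digit '0' (value 0) x 2^2 = 0
  Digit '1' (value 1) x 2^1 = 2
  Digit '1' (value 1) x 2^0 = 1
Sum = 3691

3691


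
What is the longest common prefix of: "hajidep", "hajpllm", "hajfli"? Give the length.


Words: hajidep, hajpllm, hajfli
  Position 0: all 'h' => match
  Position 1: all 'a' => match
  Position 2: all 'j' => match
  Position 3: ('i', 'p', 'f') => mismatch, stop
LCP = "haj" (length 3)

3


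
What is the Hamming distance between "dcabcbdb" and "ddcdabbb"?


Comparing "dcabcbdb" and "ddcdabbb" position by position:
  Position 0: 'd' vs 'd' => same
  Position 1: 'c' vs 'd' => differ
  Position 2: 'a' vs 'c' => differ
  Position 3: 'b' vs 'd' => differ
  Position 4: 'c' vs 'a' => differ
  Position 5: 'b' vs 'b' => same
  Position 6: 'd' vs 'b' => differ
  Position 7: 'b' vs 'b' => same
Total differences (Hamming distance): 5

5


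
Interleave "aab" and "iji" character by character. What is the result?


Interleaving "aab" and "iji":
  Position 0: 'a' from first, 'i' from second => "ai"
  Position 1: 'a' from first, 'j' from second => "aj"
  Position 2: 'b' from first, 'i' from second => "bi"
Result: aiajbi

aiajbi


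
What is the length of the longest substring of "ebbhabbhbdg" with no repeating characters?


Input: "ebbhabbhbdg"
Sliding window (track last position of each char):
  Position 0 ('e'): window [0,0] length 1 -- new best
  Position 1 ('b'): window [0,1] length 2 -- new best
  Position 2 ('b'): repeat (last at 1), move window start to 2
  Position 2 ('b'): window [2,2] length 1
  Position 3 ('h'): window [2,3] length 2
  Position 4 ('a'): window [2,4] length 3 -- new best
  Position 5 ('b'): repeat (last at 2), move window start to 3
  Position 5 ('b'): window [3,5] length 3
  Position 6 ('b'): repeat (last at 5), move window start to 6
  Position 6 ('b'): window [6,6] length 1
  Position 7 ('h'): window [6,7] length 2
  Position 8 ('b'): repeat (last at 6), move window start to 7
  Position 8 ('b'): window [7,8] length 2
  Position 9 ('d'): window [7,9] length 3
  Position 10 ('g'): window [7,10] length 4 -- new best
Longest substring with no repeats: "hbdg" with length 4

4


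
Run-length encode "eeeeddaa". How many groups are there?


Input: eeeeddaa
Scanning for consecutive runs:
  Group 1: 'e' x 4 (positions 0-3)
  Group 2: 'd' x 2 (positions 4-5)
  Group 3: 'a' x 2 (positions 6-7)
Total groups: 3

3


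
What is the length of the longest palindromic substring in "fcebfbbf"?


Input: "fcebfbbf"
Checking substrings for palindromes:
  [4:8] "fbbf" (len 4) => palindrome
  [3:6] "bfb" (len 3) => palindrome
  [5:7] "bb" (len 2) => palindrome
Longest palindromic substring: "fbbf" with length 4

4


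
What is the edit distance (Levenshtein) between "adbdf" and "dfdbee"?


Computing edit distance: "adbdf" -> "dfdbee"
DP table:
           d    f    d    b    e    e
      0    1    2    3    4    5    6
  a   1    1    2    3    4    5    6
  d   2    1    2    2    3    4    5
  b   3    2    2    3    2    3    4
  d   4    3    3    2    3    3    4
  f   5    4    3    3    3    4    4
Edit distance = dp[5][6] = 4

4


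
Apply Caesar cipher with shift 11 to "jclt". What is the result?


Caesar cipher: shift "jclt" by 11
  'j' (pos 9) + 11 = pos 20 = 'u'
  'c' (pos 2) + 11 = pos 13 = 'n'
  'l' (pos 11) + 11 = pos 22 = 'w'
  't' (pos 19) + 11 = pos 4 = 'e'
Result: unwe

unwe


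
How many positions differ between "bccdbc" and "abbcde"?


Comparing "bccdbc" and "abbcde" position by position:
  Position 0: 'b' vs 'a' => DIFFER
  Position 1: 'c' vs 'b' => DIFFER
  Position 2: 'c' vs 'b' => DIFFER
  Position 3: 'd' vs 'c' => DIFFER
  Position 4: 'b' vs 'd' => DIFFER
  Position 5: 'c' vs 'e' => DIFFER
Positions that differ: 6

6


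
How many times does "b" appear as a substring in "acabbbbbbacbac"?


Searching for "b" in "acabbbbbbacbac"
Scanning each position:
  Position 0: "a" => no
  Position 1: "c" => no
  Position 2: "a" => no
  Position 3: "b" => MATCH
  Position 4: "b" => MATCH
  Position 5: "b" => MATCH
  Position 6: "b" => MATCH
  Position 7: "b" => MATCH
  Position 8: "b" => MATCH
  Position 9: "a" => no
  Position 10: "c" => no
  Position 11: "b" => MATCH
  Position 12: "a" => no
  Position 13: "c" => no
Total occurrences: 7

7


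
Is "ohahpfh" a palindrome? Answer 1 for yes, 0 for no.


Input: ohahpfh
Reversed: hfphaho
  Compare pos 0 ('o') with pos 6 ('h'): MISMATCH
  Compare pos 1 ('h') with pos 5 ('f'): MISMATCH
  Compare pos 2 ('a') with pos 4 ('p'): MISMATCH
Result: not a palindrome

0


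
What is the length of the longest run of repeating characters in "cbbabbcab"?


Input: "cbbabbcab"
Scanning for longest run:
  Position 1 ('b'): new char, reset run to 1
  Position 2 ('b'): continues run of 'b', length=2
  Position 3 ('a'): new char, reset run to 1
  Position 4 ('b'): new char, reset run to 1
  Position 5 ('b'): continues run of 'b', length=2
  Position 6 ('c'): new char, reset run to 1
  Position 7 ('a'): new char, reset run to 1
  Position 8 ('b'): new char, reset run to 1
Longest run: 'b' with length 2

2


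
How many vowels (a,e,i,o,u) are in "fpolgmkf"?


Input: fpolgmkf
Checking each character:
  'f' at position 0: consonant
  'p' at position 1: consonant
  'o' at position 2: vowel (running total: 1)
  'l' at position 3: consonant
  'g' at position 4: consonant
  'm' at position 5: consonant
  'k' at position 6: consonant
  'f' at position 7: consonant
Total vowels: 1

1


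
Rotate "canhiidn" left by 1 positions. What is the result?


Input: "canhiidn", rotate left by 1
First 1 characters: "c"
Remaining characters: "anhiidn"
Concatenate remaining + first: "anhiidn" + "c" = "anhiidnc"

anhiidnc


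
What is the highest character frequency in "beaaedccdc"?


Input: beaaedccdc
Character counts:
  'a': 2
  'b': 1
  'c': 3
  'd': 2
  'e': 2
Maximum frequency: 3

3


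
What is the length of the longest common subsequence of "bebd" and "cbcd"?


LCS of "bebd" and "cbcd"
DP table:
           c    b    c    d
      0    0    0    0    0
  b   0    0    1    1    1
  e   0    0    1    1    1
  b   0    0    1    1    1
  d   0    0    1    1    2
LCS length = dp[4][4] = 2

2


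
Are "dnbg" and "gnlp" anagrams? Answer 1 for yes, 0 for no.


Strings: "dnbg", "gnlp"
Sorted first:  bdgn
Sorted second: glnp
Differ at position 0: 'b' vs 'g' => not anagrams

0


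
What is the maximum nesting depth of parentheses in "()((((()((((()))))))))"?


Input: "()((((()((((()))))))))"
Tracking depth:
  Position 0 '(': depth becomes 1
  Position 1 ')': depth becomes 0
  Position 2 '(': depth becomes 1
  Position 3 '(': depth becomes 2
  Position 4 '(': depth becomes 3
  Position 5 '(': depth becomes 4
  Position 6 '(': depth becomes 5
  Position 7 ')': depth becomes 4
  Position 8 '(': depth becomes 5
  Position 9 '(': depth becomes 6
  Position 10 '(': depth becomes 7
  Position 11 '(': depth becomes 8
  Position 12 '(': depth becomes 9
  Position 13 ')': depth becomes 8
  Position 14 ')': depth becomes 7
  Position 15 ')': depth becomes 6
  Position 16 ')': depth becomes 5
  Position 17 ')': depth becomes 4
  Position 18 ')': depth becomes 3
  Position 19 ')': depth becomes 2
  Position 20 ')': depth becomes 1
  Position 21 ')': depth becomes 0
Maximum depth reached: 9

9


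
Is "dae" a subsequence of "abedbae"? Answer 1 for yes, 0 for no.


Check if "dae" is a subsequence of "abedbae"
Greedy scan:
  Position 0 ('a'): no match needed
  Position 1 ('b'): no match needed
  Position 2 ('e'): no match needed
  Position 3 ('d'): matches sub[0] = 'd'
  Position 4 ('b'): no match needed
  Position 5 ('a'): matches sub[1] = 'a'
  Position 6 ('e'): matches sub[2] = 'e'
All 3 characters matched => is a subsequence

1


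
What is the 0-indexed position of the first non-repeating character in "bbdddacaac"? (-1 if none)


Input: bbdddacaac
Character frequencies:
  'a': 3
  'b': 2
  'c': 2
  'd': 3
Scanning left to right for freq == 1:
  Position 0 ('b'): freq=2, skip
  Position 1 ('b'): freq=2, skip
  Position 2 ('d'): freq=3, skip
  Position 3 ('d'): freq=3, skip
  Position 4 ('d'): freq=3, skip
  Position 5 ('a'): freq=3, skip
  Position 6 ('c'): freq=2, skip
  Position 7 ('a'): freq=3, skip
  Position 8 ('a'): freq=3, skip
  Position 9 ('c'): freq=2, skip
  No unique character found => answer = -1

-1


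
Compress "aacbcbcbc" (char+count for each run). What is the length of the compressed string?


Input: aacbcbcbc
Runs:
  'a' x 2 => "a2"
  'c' x 1 => "c1"
  'b' x 1 => "b1"
  'c' x 1 => "c1"
  'b' x 1 => "b1"
  'c' x 1 => "c1"
  'b' x 1 => "b1"
  'c' x 1 => "c1"
Compressed: "a2c1b1c1b1c1b1c1"
Compressed length: 16

16


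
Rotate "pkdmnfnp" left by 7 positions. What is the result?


Input: "pkdmnfnp", rotate left by 7
First 7 characters: "pkdmnfn"
Remaining characters: "p"
Concatenate remaining + first: "p" + "pkdmnfn" = "ppkdmnfn"

ppkdmnfn


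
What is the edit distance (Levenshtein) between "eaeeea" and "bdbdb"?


Computing edit distance: "eaeeea" -> "bdbdb"
DP table:
           b    d    b    d    b
      0    1    2    3    4    5
  e   1    1    2    3    4    5
  a   2    2    2    3    4    5
  e   3    3    3    3    4    5
  e   4    4    4    4    4    5
  e   5    5    5    5    5    5
  a   6    6    6    6    6    6
Edit distance = dp[6][5] = 6

6


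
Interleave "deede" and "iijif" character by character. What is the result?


Interleaving "deede" and "iijif":
  Position 0: 'd' from first, 'i' from second => "di"
  Position 1: 'e' from first, 'i' from second => "ei"
  Position 2: 'e' from first, 'j' from second => "ej"
  Position 3: 'd' from first, 'i' from second => "di"
  Position 4: 'e' from first, 'f' from second => "ef"
Result: dieiejdief

dieiejdief


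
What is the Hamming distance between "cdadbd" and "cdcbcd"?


Comparing "cdadbd" and "cdcbcd" position by position:
  Position 0: 'c' vs 'c' => same
  Position 1: 'd' vs 'd' => same
  Position 2: 'a' vs 'c' => differ
  Position 3: 'd' vs 'b' => differ
  Position 4: 'b' vs 'c' => differ
  Position 5: 'd' vs 'd' => same
Total differences (Hamming distance): 3

3


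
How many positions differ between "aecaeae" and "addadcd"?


Comparing "aecaeae" and "addadcd" position by position:
  Position 0: 'a' vs 'a' => same
  Position 1: 'e' vs 'd' => DIFFER
  Position 2: 'c' vs 'd' => DIFFER
  Position 3: 'a' vs 'a' => same
  Position 4: 'e' vs 'd' => DIFFER
  Position 5: 'a' vs 'c' => DIFFER
  Position 6: 'e' vs 'd' => DIFFER
Positions that differ: 5

5


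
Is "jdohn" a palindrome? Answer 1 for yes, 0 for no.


Input: jdohn
Reversed: nhodj
  Compare pos 0 ('j') with pos 4 ('n'): MISMATCH
  Compare pos 1 ('d') with pos 3 ('h'): MISMATCH
Result: not a palindrome

0


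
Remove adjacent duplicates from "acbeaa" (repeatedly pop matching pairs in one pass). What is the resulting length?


Input: acbeaa
Stack-based adjacent duplicate removal:
  Read 'a': push. Stack: a
  Read 'c': push. Stack: ac
  Read 'b': push. Stack: acb
  Read 'e': push. Stack: acbe
  Read 'a': push. Stack: acbea
  Read 'a': matches stack top 'a' => pop. Stack: acbe
Final stack: "acbe" (length 4)

4


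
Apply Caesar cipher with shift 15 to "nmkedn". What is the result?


Caesar cipher: shift "nmkedn" by 15
  'n' (pos 13) + 15 = pos 2 = 'c'
  'm' (pos 12) + 15 = pos 1 = 'b'
  'k' (pos 10) + 15 = pos 25 = 'z'
  'e' (pos 4) + 15 = pos 19 = 't'
  'd' (pos 3) + 15 = pos 18 = 's'
  'n' (pos 13) + 15 = pos 2 = 'c'
Result: cbztsc

cbztsc


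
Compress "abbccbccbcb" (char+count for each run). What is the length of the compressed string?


Input: abbccbccbcb
Runs:
  'a' x 1 => "a1"
  'b' x 2 => "b2"
  'c' x 2 => "c2"
  'b' x 1 => "b1"
  'c' x 2 => "c2"
  'b' x 1 => "b1"
  'c' x 1 => "c1"
  'b' x 1 => "b1"
Compressed: "a1b2c2b1c2b1c1b1"
Compressed length: 16

16


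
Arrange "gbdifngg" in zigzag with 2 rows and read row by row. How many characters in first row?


Zigzag "gbdifngg" into 2 rows:
Placing characters:
  'g' => row 0
  'b' => row 1
  'd' => row 0
  'i' => row 1
  'f' => row 0
  'n' => row 1
  'g' => row 0
  'g' => row 1
Rows:
  Row 0: "gdfg"
  Row 1: "bing"
First row length: 4

4


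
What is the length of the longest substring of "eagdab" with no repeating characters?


Input: "eagdab"
Sliding window (track last position of each char):
  Position 0 ('e'): window [0,0] length 1 -- new best
  Position 1 ('a'): window [0,1] length 2 -- new best
  Position 2 ('g'): window [0,2] length 3 -- new best
  Position 3 ('d'): window [0,3] length 4 -- new best
  Position 4 ('a'): repeat (last at 1), move window start to 2
  Position 4 ('a'): window [2,4] length 3
  Position 5 ('b'): window [2,5] length 4
Longest substring with no repeats: "eagd" with length 4

4


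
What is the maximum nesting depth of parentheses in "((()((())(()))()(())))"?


Input: "((()((())(()))()(())))"
Tracking depth:
  Position 0 '(': depth becomes 1
  Position 1 '(': depth becomes 2
  Position 2 '(': depth becomes 3
  Position 3 ')': depth becomes 2
  Position 4 '(': depth becomes 3
  Position 5 '(': depth becomes 4
  Position 6 '(': depth becomes 5
  Position 7 ')': depth becomes 4
  Position 8 ')': depth becomes 3
  Position 9 '(': depth becomes 4
  Position 10 '(': depth becomes 5
  Position 11 ')': depth becomes 4
  Position 12 ')': depth becomes 3
  Position 13 ')': depth becomes 2
  Position 14 '(': depth becomes 3
  Position 15 ')': depth becomes 2
  Position 16 '(': depth becomes 3
  Position 17 '(': depth becomes 4
  Position 18 ')': depth becomes 3
  Position 19 ')': depth becomes 2
  Position 20 ')': depth becomes 1
  Position 21 ')': depth becomes 0
Maximum depth reached: 5

5


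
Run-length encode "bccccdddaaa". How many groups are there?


Input: bccccdddaaa
Scanning for consecutive runs:
  Group 1: 'b' x 1 (positions 0-0)
  Group 2: 'c' x 4 (positions 1-4)
  Group 3: 'd' x 3 (positions 5-7)
  Group 4: 'a' x 3 (positions 8-10)
Total groups: 4

4


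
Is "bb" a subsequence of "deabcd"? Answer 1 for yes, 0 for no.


Check if "bb" is a subsequence of "deabcd"
Greedy scan:
  Position 0 ('d'): no match needed
  Position 1 ('e'): no match needed
  Position 2 ('a'): no match needed
  Position 3 ('b'): matches sub[0] = 'b'
  Position 4 ('c'): no match needed
  Position 5 ('d'): no match needed
Only matched 1/2 characters => not a subsequence

0


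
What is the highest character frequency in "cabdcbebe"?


Input: cabdcbebe
Character counts:
  'a': 1
  'b': 3
  'c': 2
  'd': 1
  'e': 2
Maximum frequency: 3

3


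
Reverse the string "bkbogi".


Input: bkbogi
Reading characters right to left:
  Position 5: 'i'
  Position 4: 'g'
  Position 3: 'o'
  Position 2: 'b'
  Position 1: 'k'
  Position 0: 'b'
Reversed: igobkb

igobkb


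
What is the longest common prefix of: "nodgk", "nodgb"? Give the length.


Words: nodgk, nodgb
  Position 0: all 'n' => match
  Position 1: all 'o' => match
  Position 2: all 'd' => match
  Position 3: all 'g' => match
  Position 4: ('k', 'b') => mismatch, stop
LCP = "nodg" (length 4)

4


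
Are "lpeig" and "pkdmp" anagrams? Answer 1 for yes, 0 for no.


Strings: "lpeig", "pkdmp"
Sorted first:  egilp
Sorted second: dkmpp
Differ at position 0: 'e' vs 'd' => not anagrams

0


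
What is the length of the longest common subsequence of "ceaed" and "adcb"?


LCS of "ceaed" and "adcb"
DP table:
           a    d    c    b
      0    0    0    0    0
  c   0    0    0    1    1
  e   0    0    0    1    1
  a   0    1    1    1    1
  e   0    1    1    1    1
  d   0    1    2    2    2
LCS length = dp[5][4] = 2

2


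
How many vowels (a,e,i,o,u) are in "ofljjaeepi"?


Input: ofljjaeepi
Checking each character:
  'o' at position 0: vowel (running total: 1)
  'f' at position 1: consonant
  'l' at position 2: consonant
  'j' at position 3: consonant
  'j' at position 4: consonant
  'a' at position 5: vowel (running total: 2)
  'e' at position 6: vowel (running total: 3)
  'e' at position 7: vowel (running total: 4)
  'p' at position 8: consonant
  'i' at position 9: vowel (running total: 5)
Total vowels: 5

5


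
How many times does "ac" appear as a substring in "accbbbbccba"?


Searching for "ac" in "accbbbbccba"
Scanning each position:
  Position 0: "ac" => MATCH
  Position 1: "cc" => no
  Position 2: "cb" => no
  Position 3: "bb" => no
  Position 4: "bb" => no
  Position 5: "bb" => no
  Position 6: "bc" => no
  Position 7: "cc" => no
  Position 8: "cb" => no
  Position 9: "ba" => no
Total occurrences: 1

1


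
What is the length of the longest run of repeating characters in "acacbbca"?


Input: "acacbbca"
Scanning for longest run:
  Position 1 ('c'): new char, reset run to 1
  Position 2 ('a'): new char, reset run to 1
  Position 3 ('c'): new char, reset run to 1
  Position 4 ('b'): new char, reset run to 1
  Position 5 ('b'): continues run of 'b', length=2
  Position 6 ('c'): new char, reset run to 1
  Position 7 ('a'): new char, reset run to 1
Longest run: 'b' with length 2

2


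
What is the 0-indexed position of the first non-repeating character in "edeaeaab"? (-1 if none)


Input: edeaeaab
Character frequencies:
  'a': 3
  'b': 1
  'd': 1
  'e': 3
Scanning left to right for freq == 1:
  Position 0 ('e'): freq=3, skip
  Position 1 ('d'): unique! => answer = 1

1


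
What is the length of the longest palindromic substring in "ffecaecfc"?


Input: "ffecaecfc"
Checking substrings for palindromes:
  [6:9] "cfc" (len 3) => palindrome
  [0:2] "ff" (len 2) => palindrome
Longest palindromic substring: "cfc" with length 3

3


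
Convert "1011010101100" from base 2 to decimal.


Input: "1011010101100" in base 2
Positional expansion:
  Digit '1' (value 1) x 2^12 = 4096
  Digit '0' (value 0) x 2^11 = 0
  Digit '1' (value 1) x 2^10 = 1024
  Digit '1' (value 1) x 2^9 = 512
  Digit '0' (value 0) x 2^8 = 0
  Digit '1' (value 1) x 2^7 = 128
  Digit '0' (value 0) x 2^6 = 0
  Digit '1' (value 1) x 2^5 = 32
  Digit '0' (value 0) x 2^4 = 0
  Digit '1' (value 1) x 2^3 = 8
  Digit '1' (value 1) x 2^2 = 4
  Digit '0' (value 0) x 2^1 = 0
  Digit '0' (value 0) x 2^0 = 0
Sum = 5804

5804


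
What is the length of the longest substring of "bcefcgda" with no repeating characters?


Input: "bcefcgda"
Sliding window (track last position of each char):
  Position 0 ('b'): window [0,0] length 1 -- new best
  Position 1 ('c'): window [0,1] length 2 -- new best
  Position 2 ('e'): window [0,2] length 3 -- new best
  Position 3 ('f'): window [0,3] length 4 -- new best
  Position 4 ('c'): repeat (last at 1), move window start to 2
  Position 4 ('c'): window [2,4] length 3
  Position 5 ('g'): window [2,5] length 4
  Position 6 ('d'): window [2,6] length 5 -- new best
  Position 7 ('a'): window [2,7] length 6 -- new best
Longest substring with no repeats: "efcgda" with length 6

6


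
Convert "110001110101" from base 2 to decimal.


Input: "110001110101" in base 2
Positional expansion:
  Digit '1' (value 1) x 2^11 = 2048
  Digit '1' (value 1) x 2^10 = 1024
  Digit '0' (value 0) x 2^9 = 0
  Digit '0' (value 0) x 2^8 = 0
  Digit '0' (value 0) x 2^7 = 0
  Digit '1' (value 1) x 2^6 = 64
  Digit '1' (value 1) x 2^5 = 32
  Digit '1' (value 1) x 2^4 = 16
  Digit '0' (value 0) x 2^3 = 0
  Digit '1' (value 1) x 2^2 = 4
  Digit '0' (value 0) x 2^1 = 0
  Digit '1' (value 1) x 2^0 = 1
Sum = 3189

3189


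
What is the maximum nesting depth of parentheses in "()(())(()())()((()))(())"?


Input: "()(())(()())()((()))(())"
Tracking depth:
  Position 0 '(': depth becomes 1
  Position 1 ')': depth becomes 0
  Position 2 '(': depth becomes 1
  Position 3 '(': depth becomes 2
  Position 4 ')': depth becomes 1
  Position 5 ')': depth becomes 0
  Position 6 '(': depth becomes 1
  Position 7 '(': depth becomes 2
  Position 8 ')': depth becomes 1
  Position 9 '(': depth becomes 2
  Position 10 ')': depth becomes 1
  Position 11 ')': depth becomes 0
  Position 12 '(': depth becomes 1
  Position 13 ')': depth becomes 0
  Position 14 '(': depth becomes 1
  Position 15 '(': depth becomes 2
  Position 16 '(': depth becomes 3
  Position 17 ')': depth becomes 2
  Position 18 ')': depth becomes 1
  Position 19 ')': depth becomes 0
  Position 20 '(': depth becomes 1
  Position 21 '(': depth becomes 2
  Position 22 ')': depth becomes 1
  Position 23 ')': depth becomes 0
Maximum depth reached: 3

3


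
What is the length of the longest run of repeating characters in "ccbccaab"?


Input: "ccbccaab"
Scanning for longest run:
  Position 1 ('c'): continues run of 'c', length=2
  Position 2 ('b'): new char, reset run to 1
  Position 3 ('c'): new char, reset run to 1
  Position 4 ('c'): continues run of 'c', length=2
  Position 5 ('a'): new char, reset run to 1
  Position 6 ('a'): continues run of 'a', length=2
  Position 7 ('b'): new char, reset run to 1
Longest run: 'c' with length 2

2


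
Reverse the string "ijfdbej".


Input: ijfdbej
Reading characters right to left:
  Position 6: 'j'
  Position 5: 'e'
  Position 4: 'b'
  Position 3: 'd'
  Position 2: 'f'
  Position 1: 'j'
  Position 0: 'i'
Reversed: jebdfji

jebdfji


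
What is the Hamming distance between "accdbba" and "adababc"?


Comparing "accdbba" and "adababc" position by position:
  Position 0: 'a' vs 'a' => same
  Position 1: 'c' vs 'd' => differ
  Position 2: 'c' vs 'a' => differ
  Position 3: 'd' vs 'b' => differ
  Position 4: 'b' vs 'a' => differ
  Position 5: 'b' vs 'b' => same
  Position 6: 'a' vs 'c' => differ
Total differences (Hamming distance): 5

5


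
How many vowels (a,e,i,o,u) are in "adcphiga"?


Input: adcphiga
Checking each character:
  'a' at position 0: vowel (running total: 1)
  'd' at position 1: consonant
  'c' at position 2: consonant
  'p' at position 3: consonant
  'h' at position 4: consonant
  'i' at position 5: vowel (running total: 2)
  'g' at position 6: consonant
  'a' at position 7: vowel (running total: 3)
Total vowels: 3

3


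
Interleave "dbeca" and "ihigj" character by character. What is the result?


Interleaving "dbeca" and "ihigj":
  Position 0: 'd' from first, 'i' from second => "di"
  Position 1: 'b' from first, 'h' from second => "bh"
  Position 2: 'e' from first, 'i' from second => "ei"
  Position 3: 'c' from first, 'g' from second => "cg"
  Position 4: 'a' from first, 'j' from second => "aj"
Result: dibheicgaj

dibheicgaj


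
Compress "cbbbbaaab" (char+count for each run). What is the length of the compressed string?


Input: cbbbbaaab
Runs:
  'c' x 1 => "c1"
  'b' x 4 => "b4"
  'a' x 3 => "a3"
  'b' x 1 => "b1"
Compressed: "c1b4a3b1"
Compressed length: 8

8


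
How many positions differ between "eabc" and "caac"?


Comparing "eabc" and "caac" position by position:
  Position 0: 'e' vs 'c' => DIFFER
  Position 1: 'a' vs 'a' => same
  Position 2: 'b' vs 'a' => DIFFER
  Position 3: 'c' vs 'c' => same
Positions that differ: 2

2


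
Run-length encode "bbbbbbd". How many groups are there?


Input: bbbbbbd
Scanning for consecutive runs:
  Group 1: 'b' x 6 (positions 0-5)
  Group 2: 'd' x 1 (positions 6-6)
Total groups: 2

2


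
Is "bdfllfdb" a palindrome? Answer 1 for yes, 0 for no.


Input: bdfllfdb
Reversed: bdfllfdb
  Compare pos 0 ('b') with pos 7 ('b'): match
  Compare pos 1 ('d') with pos 6 ('d'): match
  Compare pos 2 ('f') with pos 5 ('f'): match
  Compare pos 3 ('l') with pos 4 ('l'): match
Result: palindrome

1


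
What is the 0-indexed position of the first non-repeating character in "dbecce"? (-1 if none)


Input: dbecce
Character frequencies:
  'b': 1
  'c': 2
  'd': 1
  'e': 2
Scanning left to right for freq == 1:
  Position 0 ('d'): unique! => answer = 0

0


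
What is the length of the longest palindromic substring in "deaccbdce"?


Input: "deaccbdce"
Checking substrings for palindromes:
  [3:5] "cc" (len 2) => palindrome
Longest palindromic substring: "cc" with length 2

2


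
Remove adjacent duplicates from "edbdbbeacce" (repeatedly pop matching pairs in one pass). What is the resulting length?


Input: edbdbbeacce
Stack-based adjacent duplicate removal:
  Read 'e': push. Stack: e
  Read 'd': push. Stack: ed
  Read 'b': push. Stack: edb
  Read 'd': push. Stack: edbd
  Read 'b': push. Stack: edbdb
  Read 'b': matches stack top 'b' => pop. Stack: edbd
  Read 'e': push. Stack: edbde
  Read 'a': push. Stack: edbdea
  Read 'c': push. Stack: edbdeac
  Read 'c': matches stack top 'c' => pop. Stack: edbdea
  Read 'e': push. Stack: edbdeae
Final stack: "edbdeae" (length 7)

7


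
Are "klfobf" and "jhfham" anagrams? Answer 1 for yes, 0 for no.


Strings: "klfobf", "jhfham"
Sorted first:  bffklo
Sorted second: afhhjm
Differ at position 0: 'b' vs 'a' => not anagrams

0


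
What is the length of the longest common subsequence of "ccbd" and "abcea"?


LCS of "ccbd" and "abcea"
DP table:
           a    b    c    e    a
      0    0    0    0    0    0
  c   0    0    0    1    1    1
  c   0    0    0    1    1    1
  b   0    0    1    1    1    1
  d   0    0    1    1    1    1
LCS length = dp[4][5] = 1

1


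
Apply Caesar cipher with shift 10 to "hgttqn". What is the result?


Caesar cipher: shift "hgttqn" by 10
  'h' (pos 7) + 10 = pos 17 = 'r'
  'g' (pos 6) + 10 = pos 16 = 'q'
  't' (pos 19) + 10 = pos 3 = 'd'
  't' (pos 19) + 10 = pos 3 = 'd'
  'q' (pos 16) + 10 = pos 0 = 'a'
  'n' (pos 13) + 10 = pos 23 = 'x'
Result: rqddax

rqddax


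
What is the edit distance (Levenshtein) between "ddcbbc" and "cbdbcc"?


Computing edit distance: "ddcbbc" -> "cbdbcc"
DP table:
           c    b    d    b    c    c
      0    1    2    3    4    5    6
  d   1    1    2    2    3    4    5
  d   2    2    2    2    3    4    5
  c   3    2    3    3    3    3    4
  b   4    3    2    3    3    4    4
  b   5    4    3    3    3    4    5
  c   6    5    4    4    4    3    4
Edit distance = dp[6][6] = 4

4


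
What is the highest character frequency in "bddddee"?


Input: bddddee
Character counts:
  'b': 1
  'd': 4
  'e': 2
Maximum frequency: 4

4


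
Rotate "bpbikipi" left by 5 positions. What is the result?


Input: "bpbikipi", rotate left by 5
First 5 characters: "bpbik"
Remaining characters: "ipi"
Concatenate remaining + first: "ipi" + "bpbik" = "ipibpbik"

ipibpbik


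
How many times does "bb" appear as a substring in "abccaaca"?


Searching for "bb" in "abccaaca"
Scanning each position:
  Position 0: "ab" => no
  Position 1: "bc" => no
  Position 2: "cc" => no
  Position 3: "ca" => no
  Position 4: "aa" => no
  Position 5: "ac" => no
  Position 6: "ca" => no
Total occurrences: 0

0


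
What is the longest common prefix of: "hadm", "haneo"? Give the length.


Words: hadm, haneo
  Position 0: all 'h' => match
  Position 1: all 'a' => match
  Position 2: ('d', 'n') => mismatch, stop
LCP = "ha" (length 2)

2


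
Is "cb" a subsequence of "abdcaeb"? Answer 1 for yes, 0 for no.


Check if "cb" is a subsequence of "abdcaeb"
Greedy scan:
  Position 0 ('a'): no match needed
  Position 1 ('b'): no match needed
  Position 2 ('d'): no match needed
  Position 3 ('c'): matches sub[0] = 'c'
  Position 4 ('a'): no match needed
  Position 5 ('e'): no match needed
  Position 6 ('b'): matches sub[1] = 'b'
All 2 characters matched => is a subsequence

1


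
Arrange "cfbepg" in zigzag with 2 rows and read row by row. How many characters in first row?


Zigzag "cfbepg" into 2 rows:
Placing characters:
  'c' => row 0
  'f' => row 1
  'b' => row 0
  'e' => row 1
  'p' => row 0
  'g' => row 1
Rows:
  Row 0: "cbp"
  Row 1: "feg"
First row length: 3

3


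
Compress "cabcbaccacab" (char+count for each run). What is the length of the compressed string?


Input: cabcbaccacab
Runs:
  'c' x 1 => "c1"
  'a' x 1 => "a1"
  'b' x 1 => "b1"
  'c' x 1 => "c1"
  'b' x 1 => "b1"
  'a' x 1 => "a1"
  'c' x 2 => "c2"
  'a' x 1 => "a1"
  'c' x 1 => "c1"
  'a' x 1 => "a1"
  'b' x 1 => "b1"
Compressed: "c1a1b1c1b1a1c2a1c1a1b1"
Compressed length: 22

22


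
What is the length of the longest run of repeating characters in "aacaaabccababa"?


Input: "aacaaabccababa"
Scanning for longest run:
  Position 1 ('a'): continues run of 'a', length=2
  Position 2 ('c'): new char, reset run to 1
  Position 3 ('a'): new char, reset run to 1
  Position 4 ('a'): continues run of 'a', length=2
  Position 5 ('a'): continues run of 'a', length=3
  Position 6 ('b'): new char, reset run to 1
  Position 7 ('c'): new char, reset run to 1
  Position 8 ('c'): continues run of 'c', length=2
  Position 9 ('a'): new char, reset run to 1
  Position 10 ('b'): new char, reset run to 1
  Position 11 ('a'): new char, reset run to 1
  Position 12 ('b'): new char, reset run to 1
  Position 13 ('a'): new char, reset run to 1
Longest run: 'a' with length 3

3


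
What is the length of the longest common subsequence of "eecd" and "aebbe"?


LCS of "eecd" and "aebbe"
DP table:
           a    e    b    b    e
      0    0    0    0    0    0
  e   0    0    1    1    1    1
  e   0    0    1    1    1    2
  c   0    0    1    1    1    2
  d   0    0    1    1    1    2
LCS length = dp[4][5] = 2

2


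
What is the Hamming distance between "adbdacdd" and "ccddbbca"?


Comparing "adbdacdd" and "ccddbbca" position by position:
  Position 0: 'a' vs 'c' => differ
  Position 1: 'd' vs 'c' => differ
  Position 2: 'b' vs 'd' => differ
  Position 3: 'd' vs 'd' => same
  Position 4: 'a' vs 'b' => differ
  Position 5: 'c' vs 'b' => differ
  Position 6: 'd' vs 'c' => differ
  Position 7: 'd' vs 'a' => differ
Total differences (Hamming distance): 7

7


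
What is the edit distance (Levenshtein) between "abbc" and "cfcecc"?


Computing edit distance: "abbc" -> "cfcecc"
DP table:
           c    f    c    e    c    c
      0    1    2    3    4    5    6
  a   1    1    2    3    4    5    6
  b   2    2    2    3    4    5    6
  b   3    3    3    3    4    5    6
  c   4    3    4    3    4    4    5
Edit distance = dp[4][6] = 5

5


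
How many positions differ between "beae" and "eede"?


Comparing "beae" and "eede" position by position:
  Position 0: 'b' vs 'e' => DIFFER
  Position 1: 'e' vs 'e' => same
  Position 2: 'a' vs 'd' => DIFFER
  Position 3: 'e' vs 'e' => same
Positions that differ: 2

2


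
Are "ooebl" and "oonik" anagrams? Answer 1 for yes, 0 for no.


Strings: "ooebl", "oonik"
Sorted first:  beloo
Sorted second: iknoo
Differ at position 0: 'b' vs 'i' => not anagrams

0


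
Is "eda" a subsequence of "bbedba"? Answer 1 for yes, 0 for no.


Check if "eda" is a subsequence of "bbedba"
Greedy scan:
  Position 0 ('b'): no match needed
  Position 1 ('b'): no match needed
  Position 2 ('e'): matches sub[0] = 'e'
  Position 3 ('d'): matches sub[1] = 'd'
  Position 4 ('b'): no match needed
  Position 5 ('a'): matches sub[2] = 'a'
All 3 characters matched => is a subsequence

1


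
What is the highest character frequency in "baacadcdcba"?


Input: baacadcdcba
Character counts:
  'a': 4
  'b': 2
  'c': 3
  'd': 2
Maximum frequency: 4

4


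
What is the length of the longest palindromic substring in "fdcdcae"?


Input: "fdcdcae"
Checking substrings for palindromes:
  [1:4] "dcd" (len 3) => palindrome
  [2:5] "cdc" (len 3) => palindrome
Longest palindromic substring: "dcd" with length 3

3


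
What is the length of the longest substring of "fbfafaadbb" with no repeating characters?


Input: "fbfafaadbb"
Sliding window (track last position of each char):
  Position 0 ('f'): window [0,0] length 1 -- new best
  Position 1 ('b'): window [0,1] length 2 -- new best
  Position 2 ('f'): repeat (last at 0), move window start to 1
  Position 2 ('f'): window [1,2] length 2
  Position 3 ('a'): window [1,3] length 3 -- new best
  Position 4 ('f'): repeat (last at 2), move window start to 3
  Position 4 ('f'): window [3,4] length 2
  Position 5 ('a'): repeat (last at 3), move window start to 4
  Position 5 ('a'): window [4,5] length 2
  Position 6 ('a'): repeat (last at 5), move window start to 6
  Position 6 ('a'): window [6,6] length 1
  Position 7 ('d'): window [6,7] length 2
  Position 8 ('b'): window [6,8] length 3
  Position 9 ('b'): repeat (last at 8), move window start to 9
  Position 9 ('b'): window [9,9] length 1
Longest substring with no repeats: "bfa" with length 3

3
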